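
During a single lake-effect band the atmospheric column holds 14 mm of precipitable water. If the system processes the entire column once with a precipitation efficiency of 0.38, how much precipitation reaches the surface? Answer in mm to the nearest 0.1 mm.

precipitation ≈ 5.3 mm

Precipitation = ε × PW = 0.38 × 14 = 5.3 mm.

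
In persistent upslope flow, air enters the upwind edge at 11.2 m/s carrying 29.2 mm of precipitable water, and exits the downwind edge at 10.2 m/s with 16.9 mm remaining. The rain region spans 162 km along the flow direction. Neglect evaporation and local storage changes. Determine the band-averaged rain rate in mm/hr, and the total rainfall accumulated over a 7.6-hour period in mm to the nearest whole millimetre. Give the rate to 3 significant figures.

Column moisture flux per unit crosswind length is F = V × PW.
Inflow: F_in = 11.2 × 29.2 = 327.04 mm·m/s
Outflow: F_out = 10.2 × 16.9 = 172.38 mm·m/s
Steady-state rate R = (F_in − F_out)/L = (327.04 − 172.38) / 162000 m = 9.547e-04 mm/s.
R = 9.547e-04 × 3600 = 3.44 mm/hr.
Over 7.6 h: total = 3.44 × 7.6 = 26.144 ≈ 26 mm.

R ≈ 3.44 mm/hr; total ≈ 26 mm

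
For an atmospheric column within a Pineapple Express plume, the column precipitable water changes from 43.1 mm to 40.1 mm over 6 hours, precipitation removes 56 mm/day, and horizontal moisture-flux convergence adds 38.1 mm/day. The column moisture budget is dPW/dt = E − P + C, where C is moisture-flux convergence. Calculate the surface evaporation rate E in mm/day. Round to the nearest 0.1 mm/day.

E ≈ 5.9 mm/day

dPW/dt = (40.1 − 43.1) mm / (6/24 day) = -12.000 mm/day.
E = dPW/dt + P − C = (-12.000) + 56 − (38.1) = 5.9 mm/day.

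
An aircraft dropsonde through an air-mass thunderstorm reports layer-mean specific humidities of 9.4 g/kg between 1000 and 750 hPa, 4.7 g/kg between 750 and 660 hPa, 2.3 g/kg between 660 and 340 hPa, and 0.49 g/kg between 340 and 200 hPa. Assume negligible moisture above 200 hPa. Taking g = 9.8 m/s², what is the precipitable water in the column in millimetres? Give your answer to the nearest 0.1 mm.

Precipitable water is the column-integrated vapour mass per unit area: PW = (1/g) Σ q̄ Δp, with q in kg/kg and Δp in Pa (1 kg/m² of water = 1 mm).
Layer 1000–750 hPa: Δp = 250 hPa = 25000 Pa, q̄ = 0.0094 kg/kg → 0.0094 × 25000 / 9.8 = 23.98 mm
Layer 750–660 hPa: Δp = 90 hPa = 9000 Pa, q̄ = 0.0047 kg/kg → 0.0047 × 9000 / 9.8 = 4.32 mm
Layer 660–340 hPa: Δp = 320 hPa = 32000 Pa, q̄ = 0.0023 kg/kg → 0.0023 × 32000 / 9.8 = 7.51 mm
Layer 340–200 hPa: Δp = 140 hPa = 14000 Pa, q̄ = 0.00049 kg/kg → 0.00049 × 14000 / 9.8 = 0.70 mm
PW = 23.98 + 4.32 + 7.51 + 0.70 = 36.51 ≈ 36.5 mm.

PW ≈ 36.5 mm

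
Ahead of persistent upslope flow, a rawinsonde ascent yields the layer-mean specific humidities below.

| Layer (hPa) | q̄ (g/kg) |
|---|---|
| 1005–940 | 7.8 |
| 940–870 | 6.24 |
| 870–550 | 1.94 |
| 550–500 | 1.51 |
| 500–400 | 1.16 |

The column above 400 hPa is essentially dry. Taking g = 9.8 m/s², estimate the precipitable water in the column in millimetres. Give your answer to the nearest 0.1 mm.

PW ≈ 17.9 mm

Precipitable water is the column-integrated vapour mass per unit area: PW = (1/g) Σ q̄ Δp, with q in kg/kg and Δp in Pa (1 kg/m² of water = 1 mm).
Layer 1005–940 hPa: Δp = 65 hPa = 6500 Pa, q̄ = 0.0078 kg/kg → 0.0078 × 6500 / 9.8 = 5.17 mm
Layer 940–870 hPa: Δp = 70 hPa = 7000 Pa, q̄ = 0.00624 kg/kg → 0.00624 × 7000 / 9.8 = 4.46 mm
Layer 870–550 hPa: Δp = 320 hPa = 32000 Pa, q̄ = 0.00194 kg/kg → 0.00194 × 32000 / 9.8 = 6.33 mm
Layer 550–500 hPa: Δp = 50 hPa = 5000 Pa, q̄ = 0.00151 kg/kg → 0.00151 × 5000 / 9.8 = 0.77 mm
Layer 500–400 hPa: Δp = 100 hPa = 10000 Pa, q̄ = 0.00116 kg/kg → 0.00116 × 10000 / 9.8 = 1.18 mm
PW = 5.17 + 4.46 + 6.33 + 0.77 + 1.18 = 17.91 ≈ 17.9 mm.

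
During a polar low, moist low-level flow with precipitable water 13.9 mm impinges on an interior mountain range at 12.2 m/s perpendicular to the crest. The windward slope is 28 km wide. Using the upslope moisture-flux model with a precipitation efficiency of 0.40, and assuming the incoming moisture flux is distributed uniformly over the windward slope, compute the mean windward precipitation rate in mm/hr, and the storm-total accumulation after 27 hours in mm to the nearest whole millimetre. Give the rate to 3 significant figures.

R ≈ 8.72 mm/hr; total ≈ 235 mm

Incoming column moisture flux per unit ridge length: F = V × PW = 12.2 × 13.9 = 169.58 mm·m/s.
Spread over the 28 km slope with efficiency ε = 0.40: R = ε·F/W = 0.40 × 169.58 / 28000 m = 2.423e-03 mm/s.
R = 2.423e-03 × 3600 = 8.72 mm/hr.
Over 27 h: total = 8.72 × 27 = 235.44 ≈ 235 mm.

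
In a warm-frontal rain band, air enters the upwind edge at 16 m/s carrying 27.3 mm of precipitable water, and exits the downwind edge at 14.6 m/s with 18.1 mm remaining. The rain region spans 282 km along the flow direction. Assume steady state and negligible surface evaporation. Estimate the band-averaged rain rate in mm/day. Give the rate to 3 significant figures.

Column moisture flux per unit crosswind length is F = V × PW.
Inflow: F_in = 16 × 27.3 = 436.8 mm·m/s
Outflow: F_out = 14.6 × 18.1 = 264.26 mm·m/s
Steady-state rate R = (F_in − F_out)/L = (436.8 − 264.26) / 282000 m = 6.118e-04 mm/s.
R = 6.118e-04 × 3600 × 24 = 52.9 mm/day.

R ≈ 52.9 mm/day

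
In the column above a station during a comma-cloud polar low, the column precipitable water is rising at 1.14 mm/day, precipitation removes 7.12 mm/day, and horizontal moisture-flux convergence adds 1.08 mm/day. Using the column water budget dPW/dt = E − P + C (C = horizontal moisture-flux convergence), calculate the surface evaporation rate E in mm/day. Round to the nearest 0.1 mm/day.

E ≈ 7.2 mm/day

dPW/dt = +1.14 mm/day.
E = dPW/dt + P − C = (+1.14) + 7.12 − (1.08) = 7.2 mm/day.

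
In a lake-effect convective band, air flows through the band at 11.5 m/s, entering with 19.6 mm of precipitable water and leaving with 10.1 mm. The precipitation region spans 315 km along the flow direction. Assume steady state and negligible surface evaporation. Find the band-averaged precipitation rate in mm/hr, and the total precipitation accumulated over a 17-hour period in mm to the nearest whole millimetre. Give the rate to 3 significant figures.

R ≈ 1.25 mm/hr; total ≈ 21 mm

Column moisture flux per unit crosswind length is F = V × PW.
Inflow: F_in = 11.5 × 19.6 = 225.4 mm·m/s
Outflow: F_out = 11.5 × 10.1 = 116.15 mm·m/s
Steady-state rate R = (F_in − F_out)/L = (225.4 − 116.15) / 315000 m = 3.468e-04 mm/s.
R = 3.468e-04 × 3600 = 1.25 mm/hr.
Over 17 h: total = 1.25 × 17 = 21.25 ≈ 21 mm.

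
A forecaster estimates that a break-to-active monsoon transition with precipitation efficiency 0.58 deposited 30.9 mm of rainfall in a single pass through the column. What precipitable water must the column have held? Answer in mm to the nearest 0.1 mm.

PW = rainfall / ε = 30.9 / 0.58 = 53.3 mm.

PW ≈ 53.3 mm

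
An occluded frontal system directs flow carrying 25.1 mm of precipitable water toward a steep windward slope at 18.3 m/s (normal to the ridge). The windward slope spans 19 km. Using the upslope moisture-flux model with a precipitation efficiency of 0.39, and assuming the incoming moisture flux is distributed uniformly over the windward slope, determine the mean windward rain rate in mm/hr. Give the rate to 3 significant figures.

Incoming column moisture flux per unit ridge length: F = V × PW = 18.3 × 25.1 = 459.33 mm·m/s.
Spread over the 19 km slope with efficiency ε = 0.39: R = ε·F/W = 0.39 × 459.33 / 19000 m = 9.428e-03 mm/s.
R = 9.428e-03 × 3600 = 33.9 mm/hr.

R ≈ 33.9 mm/hr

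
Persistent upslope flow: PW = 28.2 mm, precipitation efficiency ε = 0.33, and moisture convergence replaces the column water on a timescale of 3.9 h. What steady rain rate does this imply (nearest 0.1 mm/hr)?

R ≈ 2.4 mm/hr

Each overturning extracts ε × PW = 0.33 × 28.2 = 9.306 mm.
Rate = ε·PW / τ = 9.306 / 3.9 h = 2.4 mm/hr.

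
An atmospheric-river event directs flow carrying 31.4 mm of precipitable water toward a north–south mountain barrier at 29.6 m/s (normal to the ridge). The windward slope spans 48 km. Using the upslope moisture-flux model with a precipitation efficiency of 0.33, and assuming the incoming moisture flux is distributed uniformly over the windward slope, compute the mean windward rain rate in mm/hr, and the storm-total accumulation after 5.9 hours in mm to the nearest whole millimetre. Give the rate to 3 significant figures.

R ≈ 23.0 mm/hr; total ≈ 136 mm

Incoming column moisture flux per unit ridge length: F = V × PW = 29.6 × 31.4 = 929.44 mm·m/s.
Spread over the 48 km slope with efficiency ε = 0.33: R = ε·F/W = 0.33 × 929.44 / 48000 m = 6.390e-03 mm/s.
R = 6.390e-03 × 3600 = 23.0 mm/hr.
Over 5.9 h: total = 23.0 × 5.9 = 135.7 ≈ 136 mm.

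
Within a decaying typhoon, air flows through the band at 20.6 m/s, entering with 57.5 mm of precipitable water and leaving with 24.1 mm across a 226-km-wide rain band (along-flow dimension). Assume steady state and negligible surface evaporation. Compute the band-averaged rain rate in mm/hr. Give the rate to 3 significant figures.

Column moisture flux per unit crosswind length is F = V × PW.
Inflow: F_in = 20.6 × 57.5 = 1184.5 mm·m/s
Outflow: F_out = 20.6 × 24.1 = 496.46 mm·m/s
Steady-state rate R = (F_in − F_out)/L = (1184.5 − 496.46) / 226000 m = 3.044e-03 mm/s.
R = 3.044e-03 × 3600 = 11.0 mm/hr.

R ≈ 11.0 mm/hr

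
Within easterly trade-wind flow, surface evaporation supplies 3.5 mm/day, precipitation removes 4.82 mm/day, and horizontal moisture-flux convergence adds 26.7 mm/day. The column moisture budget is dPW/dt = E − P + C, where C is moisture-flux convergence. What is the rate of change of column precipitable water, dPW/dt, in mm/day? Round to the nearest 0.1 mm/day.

dPW/dt ≈ 25.4 mm/day

dPW/dt = E − P + C = 3.5 − 4.82 + (26.7) = 25.4 mm/day.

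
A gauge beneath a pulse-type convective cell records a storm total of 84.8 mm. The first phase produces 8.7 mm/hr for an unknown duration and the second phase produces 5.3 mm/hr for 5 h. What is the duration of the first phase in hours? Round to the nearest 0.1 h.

Known phases: 5.3 × 5 = 26.5 mm.
Remaining depth = 84.8 − 26.5 = 58.3 mm.
Duration = 58.3 / 8.7 = 6.7 h.

duration ≈ 6.7 h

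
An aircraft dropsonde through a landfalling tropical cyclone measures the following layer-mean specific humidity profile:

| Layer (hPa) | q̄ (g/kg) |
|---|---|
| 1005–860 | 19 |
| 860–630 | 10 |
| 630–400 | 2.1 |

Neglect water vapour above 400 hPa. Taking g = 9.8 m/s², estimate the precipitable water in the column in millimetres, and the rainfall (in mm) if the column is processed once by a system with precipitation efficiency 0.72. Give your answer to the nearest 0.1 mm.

PW ≈ 56.5 mm; rainfall ≈ 40.7 mm

Precipitable water is the column-integrated vapour mass per unit area: PW = (1/g) Σ q̄ Δp, with q in kg/kg and Δp in Pa (1 kg/m² of water = 1 mm).
Layer 1005–860 hPa: Δp = 145 hPa = 14500 Pa, q̄ = 0.019 kg/kg → 0.019 × 14500 / 9.8 = 28.11 mm
Layer 860–630 hPa: Δp = 230 hPa = 23000 Pa, q̄ = 0.01 kg/kg → 0.01 × 23000 / 9.8 = 23.47 mm
Layer 630–400 hPa: Δp = 230 hPa = 23000 Pa, q̄ = 0.0021 kg/kg → 0.0021 × 23000 / 9.8 = 4.93 mm
PW = 28.11 + 23.47 + 4.93 = 56.51 ≈ 56.5 mm.
Rainfall = ε × PW = 0.72 × 56.5 = 40.7 mm.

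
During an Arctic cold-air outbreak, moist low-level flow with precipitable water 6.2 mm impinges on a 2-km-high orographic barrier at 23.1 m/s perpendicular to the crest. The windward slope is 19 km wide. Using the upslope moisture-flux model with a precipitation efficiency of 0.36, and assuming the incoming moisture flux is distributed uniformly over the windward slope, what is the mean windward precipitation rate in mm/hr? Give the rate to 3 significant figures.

Incoming column moisture flux per unit ridge length: F = V × PW = 23.1 × 6.2 = 143.22 mm·m/s.
Spread over the 19 km slope with efficiency ε = 0.36: R = ε·F/W = 0.36 × 143.22 / 19000 m = 2.714e-03 mm/s.
R = 2.714e-03 × 3600 = 9.77 mm/hr.

R ≈ 9.77 mm/hr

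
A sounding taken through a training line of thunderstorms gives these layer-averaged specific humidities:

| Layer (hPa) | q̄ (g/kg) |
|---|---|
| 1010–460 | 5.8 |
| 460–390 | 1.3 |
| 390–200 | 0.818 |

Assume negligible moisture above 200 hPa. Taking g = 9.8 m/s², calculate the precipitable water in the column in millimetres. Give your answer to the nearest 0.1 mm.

Precipitable water is the column-integrated vapour mass per unit area: PW = (1/g) Σ q̄ Δp, with q in kg/kg and Δp in Pa (1 kg/m² of water = 1 mm).
Layer 1010–460 hPa: Δp = 550 hPa = 55000 Pa, q̄ = 0.0058 kg/kg → 0.0058 × 55000 / 9.8 = 32.55 mm
Layer 460–390 hPa: Δp = 70 hPa = 7000 Pa, q̄ = 0.0013 kg/kg → 0.0013 × 7000 / 9.8 = 0.93 mm
Layer 390–200 hPa: Δp = 190 hPa = 19000 Pa, q̄ = 0.000818 kg/kg → 0.000818 × 19000 / 9.8 = 1.59 mm
PW = 32.55 + 0.93 + 1.59 = 35.07 ≈ 35.1 mm.

PW ≈ 35.1 mm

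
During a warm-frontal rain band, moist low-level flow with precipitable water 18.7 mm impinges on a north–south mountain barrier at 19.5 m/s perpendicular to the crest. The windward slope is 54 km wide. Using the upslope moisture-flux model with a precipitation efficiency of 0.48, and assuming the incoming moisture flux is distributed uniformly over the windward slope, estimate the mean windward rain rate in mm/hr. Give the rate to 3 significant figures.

Incoming column moisture flux per unit ridge length: F = V × PW = 19.5 × 18.7 = 364.65 mm·m/s.
Spread over the 54 km slope with efficiency ε = 0.48: R = ε·F/W = 0.48 × 364.65 / 54000 m = 3.241e-03 mm/s.
R = 3.241e-03 × 3600 = 11.7 mm/hr.

R ≈ 11.7 mm/hr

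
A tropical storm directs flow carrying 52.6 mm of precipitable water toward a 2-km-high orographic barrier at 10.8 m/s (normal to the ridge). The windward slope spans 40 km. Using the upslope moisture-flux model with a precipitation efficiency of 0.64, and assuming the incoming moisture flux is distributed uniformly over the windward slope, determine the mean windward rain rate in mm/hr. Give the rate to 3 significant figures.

Incoming column moisture flux per unit ridge length: F = V × PW = 10.8 × 52.6 = 568.08 mm·m/s.
Spread over the 40 km slope with efficiency ε = 0.64: R = ε·F/W = 0.64 × 568.08 / 40000 m = 9.089e-03 mm/s.
R = 9.089e-03 × 3600 = 32.7 mm/hr.

R ≈ 32.7 mm/hr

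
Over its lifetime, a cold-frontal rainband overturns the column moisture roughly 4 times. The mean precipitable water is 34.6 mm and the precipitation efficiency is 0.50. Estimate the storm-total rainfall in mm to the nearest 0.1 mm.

Each cycle deposits ε × PW = 0.50 × 34.6 = 17.3 mm.
Over 4 cycles: 4 × 17.3 = 69.2 mm.

rainfall ≈ 69.2 mm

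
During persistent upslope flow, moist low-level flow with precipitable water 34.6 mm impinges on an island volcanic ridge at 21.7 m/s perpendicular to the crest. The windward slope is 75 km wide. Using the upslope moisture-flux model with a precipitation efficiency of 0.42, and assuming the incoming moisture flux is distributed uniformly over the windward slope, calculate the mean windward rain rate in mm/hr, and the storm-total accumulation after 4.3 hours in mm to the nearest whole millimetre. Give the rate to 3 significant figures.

R ≈ 15.1 mm/hr; total ≈ 65 mm

Incoming column moisture flux per unit ridge length: F = V × PW = 21.7 × 34.6 = 750.82 mm·m/s.
Spread over the 75 km slope with efficiency ε = 0.42: R = ε·F/W = 0.42 × 750.82 / 75000 m = 4.205e-03 mm/s.
R = 4.205e-03 × 3600 = 15.1 mm/hr.
Over 4.3 h: total = 15.1 × 4.3 = 64.93 ≈ 65 mm.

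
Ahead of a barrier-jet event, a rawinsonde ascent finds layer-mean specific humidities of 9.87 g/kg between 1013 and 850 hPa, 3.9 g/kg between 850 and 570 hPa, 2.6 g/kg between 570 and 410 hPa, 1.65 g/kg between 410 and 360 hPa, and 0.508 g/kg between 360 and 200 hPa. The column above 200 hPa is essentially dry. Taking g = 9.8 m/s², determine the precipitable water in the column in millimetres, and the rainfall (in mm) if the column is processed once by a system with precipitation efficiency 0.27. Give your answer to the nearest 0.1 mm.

PW ≈ 33.5 mm; rainfall ≈ 9.0 mm

Precipitable water is the column-integrated vapour mass per unit area: PW = (1/g) Σ q̄ Δp, with q in kg/kg and Δp in Pa (1 kg/m² of water = 1 mm).
Layer 1013–850 hPa: Δp = 163 hPa = 16300 Pa, q̄ = 0.00987 kg/kg → 0.00987 × 16300 / 9.8 = 16.42 mm
Layer 850–570 hPa: Δp = 280 hPa = 28000 Pa, q̄ = 0.0039 kg/kg → 0.0039 × 28000 / 9.8 = 11.14 mm
Layer 570–410 hPa: Δp = 160 hPa = 16000 Pa, q̄ = 0.0026 kg/kg → 0.0026 × 16000 / 9.8 = 4.24 mm
Layer 410–360 hPa: Δp = 50 hPa = 5000 Pa, q̄ = 0.00165 kg/kg → 0.00165 × 5000 / 9.8 = 0.84 mm
Layer 360–200 hPa: Δp = 160 hPa = 16000 Pa, q̄ = 0.000508 kg/kg → 0.000508 × 16000 / 9.8 = 0.83 mm
PW = 16.42 + 11.14 + 4.24 + 0.84 + 0.83 = 33.47 ≈ 33.5 mm.
Rainfall = ε × PW = 0.27 × 33.5 = 9.0 mm.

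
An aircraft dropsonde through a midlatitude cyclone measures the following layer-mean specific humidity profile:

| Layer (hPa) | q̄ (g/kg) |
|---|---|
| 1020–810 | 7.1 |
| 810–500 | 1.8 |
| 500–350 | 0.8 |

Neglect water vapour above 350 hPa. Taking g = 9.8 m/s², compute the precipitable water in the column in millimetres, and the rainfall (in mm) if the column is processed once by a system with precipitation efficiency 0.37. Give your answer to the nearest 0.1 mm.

Precipitable water is the column-integrated vapour mass per unit area: PW = (1/g) Σ q̄ Δp, with q in kg/kg and Δp in Pa (1 kg/m² of water = 1 mm).
Layer 1020–810 hPa: Δp = 210 hPa = 21000 Pa, q̄ = 0.0071 kg/kg → 0.0071 × 21000 / 9.8 = 15.21 mm
Layer 810–500 hPa: Δp = 310 hPa = 31000 Pa, q̄ = 0.0018 kg/kg → 0.0018 × 31000 / 9.8 = 5.69 mm
Layer 500–350 hPa: Δp = 150 hPa = 15000 Pa, q̄ = 0.0008 kg/kg → 0.0008 × 15000 / 9.8 = 1.22 mm
PW = 15.21 + 5.69 + 1.22 = 22.12 ≈ 22.1 mm.
Rainfall = ε × PW = 0.37 × 22.1 = 8.2 mm.

PW ≈ 22.1 mm; rainfall ≈ 8.2 mm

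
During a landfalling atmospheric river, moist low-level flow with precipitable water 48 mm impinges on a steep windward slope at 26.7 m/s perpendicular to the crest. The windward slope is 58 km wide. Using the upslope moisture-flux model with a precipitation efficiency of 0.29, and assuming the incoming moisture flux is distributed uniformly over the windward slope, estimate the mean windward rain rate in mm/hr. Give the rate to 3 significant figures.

R ≈ 23.1 mm/hr

Incoming column moisture flux per unit ridge length: F = V × PW = 26.7 × 48 = 1281.6 mm·m/s.
Spread over the 58 km slope with efficiency ε = 0.29: R = ε·F/W = 0.29 × 1281.6 / 58000 m = 6.408e-03 mm/s.
R = 6.408e-03 × 3600 = 23.1 mm/hr.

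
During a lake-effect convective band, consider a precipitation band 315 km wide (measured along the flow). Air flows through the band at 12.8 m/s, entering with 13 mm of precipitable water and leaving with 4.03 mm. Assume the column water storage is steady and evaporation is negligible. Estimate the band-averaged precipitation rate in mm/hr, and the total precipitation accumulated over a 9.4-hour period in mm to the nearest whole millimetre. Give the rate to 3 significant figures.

R ≈ 1.31 mm/hr; total ≈ 12 mm

Column moisture flux per unit crosswind length is F = V × PW.
Inflow: F_in = 12.8 × 13 = 166.4 mm·m/s
Outflow: F_out = 12.8 × 4.03 = 51.584 mm·m/s
Steady-state rate R = (F_in − F_out)/L = (166.4 − 51.584) / 315000 m = 3.645e-04 mm/s.
R = 3.645e-04 × 3600 = 1.31 mm/hr.
Over 9.4 h: total = 1.31 × 9.4 = 12.314 ≈ 12 mm.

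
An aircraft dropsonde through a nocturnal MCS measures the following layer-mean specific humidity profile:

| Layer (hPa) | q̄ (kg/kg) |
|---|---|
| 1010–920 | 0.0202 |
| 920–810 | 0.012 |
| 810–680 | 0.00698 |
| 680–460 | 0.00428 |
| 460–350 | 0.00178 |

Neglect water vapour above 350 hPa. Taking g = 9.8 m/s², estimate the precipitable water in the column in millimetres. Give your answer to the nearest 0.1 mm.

Precipitable water is the column-integrated vapour mass per unit area: PW = (1/g) Σ q̄ Δp, with q in kg/kg and Δp in Pa (1 kg/m² of water = 1 mm).
Layer 1010–920 hPa: Δp = 90 hPa = 9000 Pa, q̄ = 0.0202 kg/kg → 0.0202 × 9000 / 9.8 = 18.55 mm
Layer 920–810 hPa: Δp = 110 hPa = 11000 Pa, q̄ = 0.012 kg/kg → 0.012 × 11000 / 9.8 = 13.47 mm
Layer 810–680 hPa: Δp = 130 hPa = 13000 Pa, q̄ = 0.00698 kg/kg → 0.00698 × 13000 / 9.8 = 9.26 mm
Layer 680–460 hPa: Δp = 220 hPa = 22000 Pa, q̄ = 0.00428 kg/kg → 0.00428 × 22000 / 9.8 = 9.61 mm
Layer 460–350 hPa: Δp = 110 hPa = 11000 Pa, q̄ = 0.00178 kg/kg → 0.00178 × 11000 / 9.8 = 2.00 mm
PW = 18.55 + 13.47 + 9.26 + 9.61 + 2.00 = 52.89 ≈ 52.9 mm.

PW ≈ 52.9 mm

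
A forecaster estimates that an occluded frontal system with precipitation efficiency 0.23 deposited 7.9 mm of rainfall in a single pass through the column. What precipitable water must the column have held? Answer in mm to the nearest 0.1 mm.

PW = rainfall / ε = 7.9 / 0.23 = 34.3 mm.

PW ≈ 34.3 mm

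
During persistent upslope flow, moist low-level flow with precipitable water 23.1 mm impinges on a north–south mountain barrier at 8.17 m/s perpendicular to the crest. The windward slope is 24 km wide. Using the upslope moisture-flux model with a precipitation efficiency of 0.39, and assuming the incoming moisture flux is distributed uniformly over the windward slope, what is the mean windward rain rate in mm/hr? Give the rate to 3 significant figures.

Incoming column moisture flux per unit ridge length: F = V × PW = 8.17 × 23.1 = 188.727 mm·m/s.
Spread over the 24 km slope with efficiency ε = 0.39: R = ε·F/W = 0.39 × 188.727 / 24000 m = 3.067e-03 mm/s.
R = 3.067e-03 × 3600 = 11.0 mm/hr.

R ≈ 11.0 mm/hr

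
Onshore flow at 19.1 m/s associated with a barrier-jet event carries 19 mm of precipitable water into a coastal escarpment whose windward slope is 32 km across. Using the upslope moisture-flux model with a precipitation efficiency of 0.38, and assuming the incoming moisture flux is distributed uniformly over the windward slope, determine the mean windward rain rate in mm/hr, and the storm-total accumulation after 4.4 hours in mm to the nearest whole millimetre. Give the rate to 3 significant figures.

R ≈ 15.5 mm/hr; total ≈ 68 mm

Incoming column moisture flux per unit ridge length: F = V × PW = 19.1 × 19 = 362.9 mm·m/s.
Spread over the 32 km slope with efficiency ε = 0.38: R = ε·F/W = 0.38 × 362.9 / 32000 m = 4.309e-03 mm/s.
R = 4.309e-03 × 3600 = 15.5 mm/hr.
Over 4.4 h: total = 15.5 × 4.4 = 68.2 ≈ 68 mm.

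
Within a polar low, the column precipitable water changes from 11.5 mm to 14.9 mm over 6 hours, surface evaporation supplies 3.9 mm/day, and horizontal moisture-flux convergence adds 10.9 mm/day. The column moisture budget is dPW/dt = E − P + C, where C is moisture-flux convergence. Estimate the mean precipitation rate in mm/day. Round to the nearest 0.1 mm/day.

dPW/dt = (14.9 − 11.5) mm / (6/24 day) = +13.600 mm/day.
P = E + C − dPW/dt = 3.9 + (10.9) − (+13.600) = 1.2 mm/day.

P ≈ 1.2 mm/day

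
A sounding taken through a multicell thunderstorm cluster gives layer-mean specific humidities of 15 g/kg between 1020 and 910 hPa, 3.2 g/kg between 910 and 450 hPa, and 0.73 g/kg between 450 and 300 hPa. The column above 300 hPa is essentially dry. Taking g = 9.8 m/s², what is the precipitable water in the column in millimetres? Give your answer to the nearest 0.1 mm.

Precipitable water is the column-integrated vapour mass per unit area: PW = (1/g) Σ q̄ Δp, with q in kg/kg and Δp in Pa (1 kg/m² of water = 1 mm).
Layer 1020–910 hPa: Δp = 110 hPa = 11000 Pa, q̄ = 0.015 kg/kg → 0.015 × 11000 / 9.8 = 16.84 mm
Layer 910–450 hPa: Δp = 460 hPa = 46000 Pa, q̄ = 0.0032 kg/kg → 0.0032 × 46000 / 9.8 = 15.02 mm
Layer 450–300 hPa: Δp = 150 hPa = 15000 Pa, q̄ = 0.00073 kg/kg → 0.00073 × 15000 / 9.8 = 1.12 mm
PW = 16.84 + 15.02 + 1.12 = 32.98 ≈ 33.0 mm.

PW ≈ 33.0 mm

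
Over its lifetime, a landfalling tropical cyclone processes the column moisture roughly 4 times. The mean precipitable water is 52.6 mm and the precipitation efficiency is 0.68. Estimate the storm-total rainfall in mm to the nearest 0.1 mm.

Each cycle deposits ε × PW = 0.68 × 52.6 = 35.768 mm.
Over 4 cycles: 4 × 35.768 = 143.1 mm.

rainfall ≈ 143.1 mm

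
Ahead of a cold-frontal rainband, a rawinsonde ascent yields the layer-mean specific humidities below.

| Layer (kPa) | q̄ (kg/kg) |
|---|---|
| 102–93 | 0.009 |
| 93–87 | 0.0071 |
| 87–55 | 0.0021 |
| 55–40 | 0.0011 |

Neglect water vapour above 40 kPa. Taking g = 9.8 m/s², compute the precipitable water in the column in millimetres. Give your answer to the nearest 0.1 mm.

PW ≈ 21.2 mm

Precipitable water is the column-integrated vapour mass per unit area: PW = (1/g) Σ q̄ Δp, with q in kg/kg and Δp in Pa (1 kg/m² of water = 1 mm).
Layer 102–93 kPa: Δp = 90 hPa = 9000 Pa, q̄ = 0.009 kg/kg → 0.009 × 9000 / 9.8 = 8.27 mm
Layer 93–87 kPa: Δp = 60 hPa = 6000 Pa, q̄ = 0.0071 kg/kg → 0.0071 × 6000 / 9.8 = 4.35 mm
Layer 87–55 kPa: Δp = 320 hPa = 32000 Pa, q̄ = 0.0021 kg/kg → 0.0021 × 32000 / 9.8 = 6.86 mm
Layer 55–40 kPa: Δp = 150 hPa = 15000 Pa, q̄ = 0.0011 kg/kg → 0.0011 × 15000 / 9.8 = 1.68 mm
PW = 8.27 + 4.35 + 6.86 + 1.68 = 21.16 ≈ 21.2 mm.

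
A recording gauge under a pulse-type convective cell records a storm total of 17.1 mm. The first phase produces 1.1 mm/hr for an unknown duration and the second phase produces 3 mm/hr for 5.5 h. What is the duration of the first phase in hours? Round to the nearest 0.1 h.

Known phases: 3 × 5.5 = 16.5 mm.
Remaining depth = 17.1 − 16.5 = 0.6 mm.
Duration = 0.6 / 1.1 = 0.5 h.

duration ≈ 0.5 h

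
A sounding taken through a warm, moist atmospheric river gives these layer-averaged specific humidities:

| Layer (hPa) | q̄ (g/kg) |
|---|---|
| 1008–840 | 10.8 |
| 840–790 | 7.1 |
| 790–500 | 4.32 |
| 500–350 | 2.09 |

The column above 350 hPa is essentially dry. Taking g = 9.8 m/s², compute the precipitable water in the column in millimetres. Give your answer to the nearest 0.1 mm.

Precipitable water is the column-integrated vapour mass per unit area: PW = (1/g) Σ q̄ Δp, with q in kg/kg and Δp in Pa (1 kg/m² of water = 1 mm).
Layer 1008–840 hPa: Δp = 168 hPa = 16800 Pa, q̄ = 0.0108 kg/kg → 0.0108 × 16800 / 9.8 = 18.51 mm
Layer 840–790 hPa: Δp = 50 hPa = 5000 Pa, q̄ = 0.0071 kg/kg → 0.0071 × 5000 / 9.8 = 3.62 mm
Layer 790–500 hPa: Δp = 290 hPa = 29000 Pa, q̄ = 0.00432 kg/kg → 0.00432 × 29000 / 9.8 = 12.78 mm
Layer 500–350 hPa: Δp = 150 hPa = 15000 Pa, q̄ = 0.00209 kg/kg → 0.00209 × 15000 / 9.8 = 3.20 mm
PW = 18.51 + 3.62 + 12.78 + 3.20 = 38.11 ≈ 38.1 mm.

PW ≈ 38.1 mm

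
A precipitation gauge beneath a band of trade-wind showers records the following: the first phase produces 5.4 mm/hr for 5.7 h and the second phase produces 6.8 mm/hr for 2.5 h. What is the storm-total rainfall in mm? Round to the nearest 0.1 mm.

total ≈ 47.8 mm

Total = Σ Rᵢ Δtᵢ = 5.4 × 5.7 + 6.8 × 2.5
      = 30.78 + 17 = 47.8 mm.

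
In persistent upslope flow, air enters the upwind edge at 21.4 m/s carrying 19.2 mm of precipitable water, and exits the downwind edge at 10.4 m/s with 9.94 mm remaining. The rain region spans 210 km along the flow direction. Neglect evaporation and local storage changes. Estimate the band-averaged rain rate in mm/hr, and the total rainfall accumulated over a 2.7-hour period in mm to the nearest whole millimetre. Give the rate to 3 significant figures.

R ≈ 5.27 mm/hr; total ≈ 14 mm

Column moisture flux per unit crosswind length is F = V × PW.
Inflow: F_in = 21.4 × 19.2 = 410.88 mm·m/s
Outflow: F_out = 10.4 × 9.94 = 103.376 mm·m/s
Steady-state rate R = (F_in − F_out)/L = (410.88 − 103.376) / 210000 m = 1.464e-03 mm/s.
R = 1.464e-03 × 3600 = 5.27 mm/hr.
Over 2.7 h: total = 5.27 × 2.7 = 14.229 ≈ 14 mm.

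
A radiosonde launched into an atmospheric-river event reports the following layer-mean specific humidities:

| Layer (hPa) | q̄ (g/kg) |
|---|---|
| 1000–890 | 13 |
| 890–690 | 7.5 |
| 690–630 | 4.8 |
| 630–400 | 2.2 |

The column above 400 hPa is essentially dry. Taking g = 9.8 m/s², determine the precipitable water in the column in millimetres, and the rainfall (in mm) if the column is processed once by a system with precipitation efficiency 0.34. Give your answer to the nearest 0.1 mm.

PW ≈ 38.0 mm; rainfall ≈ 12.9 mm

Precipitable water is the column-integrated vapour mass per unit area: PW = (1/g) Σ q̄ Δp, with q in kg/kg and Δp in Pa (1 kg/m² of water = 1 mm).
Layer 1000–890 hPa: Δp = 110 hPa = 11000 Pa, q̄ = 0.013 kg/kg → 0.013 × 11000 / 9.8 = 14.59 mm
Layer 890–690 hPa: Δp = 200 hPa = 20000 Pa, q̄ = 0.0075 kg/kg → 0.0075 × 20000 / 9.8 = 15.31 mm
Layer 690–630 hPa: Δp = 60 hPa = 6000 Pa, q̄ = 0.0048 kg/kg → 0.0048 × 6000 / 9.8 = 2.94 mm
Layer 630–400 hPa: Δp = 230 hPa = 23000 Pa, q̄ = 0.0022 kg/kg → 0.0022 × 23000 / 9.8 = 5.16 mm
PW = 14.59 + 15.31 + 2.94 + 5.16 = 38.00 ≈ 38.0 mm.
Rainfall = ε × PW = 0.34 × 38.0 = 12.9 mm.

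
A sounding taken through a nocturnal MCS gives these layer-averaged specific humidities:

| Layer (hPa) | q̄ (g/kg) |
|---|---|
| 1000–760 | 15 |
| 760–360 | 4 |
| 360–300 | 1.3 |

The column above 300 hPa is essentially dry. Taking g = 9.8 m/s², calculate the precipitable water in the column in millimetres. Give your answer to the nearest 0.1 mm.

Precipitable water is the column-integrated vapour mass per unit area: PW = (1/g) Σ q̄ Δp, with q in kg/kg and Δp in Pa (1 kg/m² of water = 1 mm).
Layer 1000–760 hPa: Δp = 240 hPa = 24000 Pa, q̄ = 0.015 kg/kg → 0.015 × 24000 / 9.8 = 36.73 mm
Layer 760–360 hPa: Δp = 400 hPa = 40000 Pa, q̄ = 0.004 kg/kg → 0.004 × 40000 / 9.8 = 16.33 mm
Layer 360–300 hPa: Δp = 60 hPa = 6000 Pa, q̄ = 0.0013 kg/kg → 0.0013 × 6000 / 9.8 = 0.80 mm
PW = 36.73 + 16.33 + 0.80 = 53.86 ≈ 53.9 mm.

PW ≈ 53.9 mm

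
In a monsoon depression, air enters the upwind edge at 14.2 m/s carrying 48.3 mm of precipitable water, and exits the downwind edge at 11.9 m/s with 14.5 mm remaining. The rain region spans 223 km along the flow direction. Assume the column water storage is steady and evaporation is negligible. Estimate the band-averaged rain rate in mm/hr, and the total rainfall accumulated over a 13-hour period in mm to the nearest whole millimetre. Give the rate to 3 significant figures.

Column moisture flux per unit crosswind length is F = V × PW.
Inflow: F_in = 14.2 × 48.3 = 685.86 mm·m/s
Outflow: F_out = 11.9 × 14.5 = 172.55 mm·m/s
Steady-state rate R = (F_in − F_out)/L = (685.86 − 172.55) / 223000 m = 2.302e-03 mm/s.
R = 2.302e-03 × 3600 = 8.29 mm/hr.
Over 13 h: total = 8.29 × 13 = 107.77 ≈ 108 mm.

R ≈ 8.29 mm/hr; total ≈ 108 mm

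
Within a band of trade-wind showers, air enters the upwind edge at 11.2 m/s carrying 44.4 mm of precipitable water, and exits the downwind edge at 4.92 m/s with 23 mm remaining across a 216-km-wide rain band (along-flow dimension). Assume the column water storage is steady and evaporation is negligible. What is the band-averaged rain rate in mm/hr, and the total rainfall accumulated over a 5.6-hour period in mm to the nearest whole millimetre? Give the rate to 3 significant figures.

Column moisture flux per unit crosswind length is F = V × PW.
Inflow: F_in = 11.2 × 44.4 = 497.28 mm·m/s
Outflow: F_out = 4.92 × 23 = 113.16 mm·m/s
Steady-state rate R = (F_in − F_out)/L = (497.28 − 113.16) / 216000 m = 1.778e-03 mm/s.
R = 1.778e-03 × 3600 = 6.40 mm/hr.
Over 5.6 h: total = 6.40 × 5.6 = 35.84 ≈ 36 mm.

R ≈ 6.40 mm/hr; total ≈ 36 mm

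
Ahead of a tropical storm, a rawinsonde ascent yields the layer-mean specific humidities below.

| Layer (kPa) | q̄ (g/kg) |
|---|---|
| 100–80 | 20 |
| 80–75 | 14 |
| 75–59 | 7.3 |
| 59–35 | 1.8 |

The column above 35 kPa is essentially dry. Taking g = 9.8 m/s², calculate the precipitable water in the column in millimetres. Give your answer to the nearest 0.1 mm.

PW ≈ 64.3 mm

Precipitable water is the column-integrated vapour mass per unit area: PW = (1/g) Σ q̄ Δp, with q in kg/kg and Δp in Pa (1 kg/m² of water = 1 mm).
Layer 100–80 kPa: Δp = 200 hPa = 20000 Pa, q̄ = 0.02 kg/kg → 0.02 × 20000 / 9.8 = 40.82 mm
Layer 80–75 kPa: Δp = 50 hPa = 5000 Pa, q̄ = 0.014 kg/kg → 0.014 × 5000 / 9.8 = 7.14 mm
Layer 75–59 kPa: Δp = 160 hPa = 16000 Pa, q̄ = 0.0073 kg/kg → 0.0073 × 16000 / 9.8 = 11.92 mm
Layer 59–35 kPa: Δp = 240 hPa = 24000 Pa, q̄ = 0.0018 kg/kg → 0.0018 × 24000 / 9.8 = 4.41 mm
PW = 40.82 + 7.14 + 11.92 + 4.41 = 64.29 ≈ 64.3 mm.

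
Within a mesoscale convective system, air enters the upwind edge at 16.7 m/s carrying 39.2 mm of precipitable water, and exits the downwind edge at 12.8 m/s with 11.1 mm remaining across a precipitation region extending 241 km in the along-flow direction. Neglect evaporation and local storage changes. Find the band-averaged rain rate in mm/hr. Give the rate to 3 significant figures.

R ≈ 7.66 mm/hr

Column moisture flux per unit crosswind length is F = V × PW.
Inflow: F_in = 16.7 × 39.2 = 654.64 mm·m/s
Outflow: F_out = 12.8 × 11.1 = 142.08 mm·m/s
Steady-state rate R = (F_in − F_out)/L = (654.64 − 142.08) / 241000 m = 2.127e-03 mm/s.
R = 2.127e-03 × 3600 = 7.66 mm/hr.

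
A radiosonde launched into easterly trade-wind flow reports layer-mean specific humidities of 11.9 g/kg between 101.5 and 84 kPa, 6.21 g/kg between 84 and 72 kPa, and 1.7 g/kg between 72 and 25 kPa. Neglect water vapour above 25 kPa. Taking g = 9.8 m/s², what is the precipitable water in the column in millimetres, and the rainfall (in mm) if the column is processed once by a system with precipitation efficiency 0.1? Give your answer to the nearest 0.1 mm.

PW ≈ 37.0 mm; rainfall ≈ 3.7 mm

Precipitable water is the column-integrated vapour mass per unit area: PW = (1/g) Σ q̄ Δp, with q in kg/kg and Δp in Pa (1 kg/m² of water = 1 mm).
Layer 101.5–84 kPa: Δp = 175 hPa = 17500 Pa, q̄ = 0.0119 kg/kg → 0.0119 × 17500 / 9.8 = 21.25 mm
Layer 84–72 kPa: Δp = 120 hPa = 12000 Pa, q̄ = 0.00621 kg/kg → 0.00621 × 12000 / 9.8 = 7.60 mm
Layer 72–25 kPa: Δp = 470 hPa = 47000 Pa, q̄ = 0.0017 kg/kg → 0.0017 × 47000 / 9.8 = 8.15 mm
PW = 21.25 + 7.60 + 8.15 = 37.00 ≈ 37.0 mm.
Rainfall = ε × PW = 0.1 × 37.0 = 3.7 mm.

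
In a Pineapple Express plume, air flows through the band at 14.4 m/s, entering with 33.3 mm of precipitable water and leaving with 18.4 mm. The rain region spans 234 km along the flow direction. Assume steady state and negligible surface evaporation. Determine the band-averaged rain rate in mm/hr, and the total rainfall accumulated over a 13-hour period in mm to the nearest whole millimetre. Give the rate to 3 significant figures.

R ≈ 3.30 mm/hr; total ≈ 43 mm

Column moisture flux per unit crosswind length is F = V × PW.
Inflow: F_in = 14.4 × 33.3 = 479.52 mm·m/s
Outflow: F_out = 14.4 × 18.4 = 264.96 mm·m/s
Steady-state rate R = (F_in − F_out)/L = (479.52 − 264.96) / 234000 m = 9.169e-04 mm/s.
R = 9.169e-04 × 3600 = 3.30 mm/hr.
Over 13 h: total = 3.30 × 13 = 42.9 ≈ 43 mm.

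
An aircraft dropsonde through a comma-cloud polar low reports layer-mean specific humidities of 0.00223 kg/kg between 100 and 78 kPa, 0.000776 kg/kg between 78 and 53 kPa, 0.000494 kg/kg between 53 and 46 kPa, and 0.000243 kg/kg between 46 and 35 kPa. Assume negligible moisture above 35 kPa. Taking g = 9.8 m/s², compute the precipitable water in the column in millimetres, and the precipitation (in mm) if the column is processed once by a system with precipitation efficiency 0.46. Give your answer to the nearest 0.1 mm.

Precipitable water is the column-integrated vapour mass per unit area: PW = (1/g) Σ q̄ Δp, with q in kg/kg and Δp in Pa (1 kg/m² of water = 1 mm).
Layer 100–78 kPa: Δp = 220 hPa = 22000 Pa, q̄ = 0.00223 kg/kg → 0.00223 × 22000 / 9.8 = 5.01 mm
Layer 78–53 kPa: Δp = 250 hPa = 25000 Pa, q̄ = 0.000776 kg/kg → 0.000776 × 25000 / 9.8 = 1.98 mm
Layer 53–46 kPa: Δp = 70 hPa = 7000 Pa, q̄ = 0.000494 kg/kg → 0.000494 × 7000 / 9.8 = 0.35 mm
Layer 46–35 kPa: Δp = 110 hPa = 11000 Pa, q̄ = 0.000243 kg/kg → 0.000243 × 11000 / 9.8 = 0.27 mm
PW = 5.01 + 1.98 + 0.35 + 0.27 = 7.61 ≈ 7.6 mm.
Precipitation = ε × PW = 0.46 × 7.6 = 3.5 mm.

PW ≈ 7.6 mm; precipitation ≈ 3.5 mm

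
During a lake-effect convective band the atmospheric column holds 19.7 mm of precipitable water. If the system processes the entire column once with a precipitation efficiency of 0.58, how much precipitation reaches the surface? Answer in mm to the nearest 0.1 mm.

precipitation ≈ 11.4 mm

Precipitation = ε × PW = 0.58 × 19.7 = 11.4 mm.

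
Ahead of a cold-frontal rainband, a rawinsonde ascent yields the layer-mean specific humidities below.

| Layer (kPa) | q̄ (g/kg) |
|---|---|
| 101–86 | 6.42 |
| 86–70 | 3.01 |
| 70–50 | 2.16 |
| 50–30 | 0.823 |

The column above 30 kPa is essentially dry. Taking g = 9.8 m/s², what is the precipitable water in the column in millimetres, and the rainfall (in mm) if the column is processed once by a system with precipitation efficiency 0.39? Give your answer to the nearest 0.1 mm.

Precipitable water is the column-integrated vapour mass per unit area: PW = (1/g) Σ q̄ Δp, with q in kg/kg and Δp in Pa (1 kg/m² of water = 1 mm).
Layer 101–86 kPa: Δp = 150 hPa = 15000 Pa, q̄ = 0.00642 kg/kg → 0.00642 × 15000 / 9.8 = 9.83 mm
Layer 86–70 kPa: Δp = 160 hPa = 16000 Pa, q̄ = 0.00301 kg/kg → 0.00301 × 16000 / 9.8 = 4.91 mm
Layer 70–50 kPa: Δp = 200 hPa = 20000 Pa, q̄ = 0.00216 kg/kg → 0.00216 × 20000 / 9.8 = 4.41 mm
Layer 50–30 kPa: Δp = 200 hPa = 20000 Pa, q̄ = 0.000823 kg/kg → 0.000823 × 20000 / 9.8 = 1.68 mm
PW = 9.83 + 4.91 + 4.41 + 1.68 = 20.83 ≈ 20.8 mm.
Rainfall = ε × PW = 0.39 × 20.8 = 8.1 mm.

PW ≈ 20.8 mm; rainfall ≈ 8.1 mm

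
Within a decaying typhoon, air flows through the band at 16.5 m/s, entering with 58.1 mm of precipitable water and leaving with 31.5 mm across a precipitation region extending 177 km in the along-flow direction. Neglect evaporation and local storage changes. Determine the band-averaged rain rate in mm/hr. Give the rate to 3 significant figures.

Column moisture flux per unit crosswind length is F = V × PW.
Inflow: F_in = 16.5 × 58.1 = 958.65 mm·m/s
Outflow: F_out = 16.5 × 31.5 = 519.75 mm·m/s
Steady-state rate R = (F_in − F_out)/L = (958.65 − 519.75) / 177000 m = 2.480e-03 mm/s.
R = 2.480e-03 × 3600 = 8.93 mm/hr.

R ≈ 8.93 mm/hr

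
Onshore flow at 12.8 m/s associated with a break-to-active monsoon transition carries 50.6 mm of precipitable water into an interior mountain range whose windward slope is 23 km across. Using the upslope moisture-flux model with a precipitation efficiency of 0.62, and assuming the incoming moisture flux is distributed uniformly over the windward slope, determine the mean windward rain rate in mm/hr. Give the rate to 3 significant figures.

R ≈ 62.9 mm/hr

Incoming column moisture flux per unit ridge length: F = V × PW = 12.8 × 50.6 = 647.68 mm·m/s.
Spread over the 23 km slope with efficiency ε = 0.62: R = ε·F/W = 0.62 × 647.68 / 23000 m = 1.746e-02 mm/s.
R = 1.746e-02 × 3600 = 62.9 mm/hr.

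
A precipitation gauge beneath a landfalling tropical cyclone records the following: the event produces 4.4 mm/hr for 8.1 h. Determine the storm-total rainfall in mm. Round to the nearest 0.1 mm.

Total = Σ Rᵢ Δtᵢ = 4.4 × 8.1
      = 35.64 = 35.6 mm.

total ≈ 35.6 mm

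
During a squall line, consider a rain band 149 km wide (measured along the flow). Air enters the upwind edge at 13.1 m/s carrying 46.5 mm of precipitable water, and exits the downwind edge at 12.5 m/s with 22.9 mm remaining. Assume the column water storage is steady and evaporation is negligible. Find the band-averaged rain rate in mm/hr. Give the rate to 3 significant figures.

Column moisture flux per unit crosswind length is F = V × PW.
Inflow: F_in = 13.1 × 46.5 = 609.15 mm·m/s
Outflow: F_out = 12.5 × 22.9 = 286.25 mm·m/s
Steady-state rate R = (F_in − F_out)/L = (609.15 − 286.25) / 149000 m = 2.167e-03 mm/s.
R = 2.167e-03 × 3600 = 7.80 mm/hr.

R ≈ 7.80 mm/hr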